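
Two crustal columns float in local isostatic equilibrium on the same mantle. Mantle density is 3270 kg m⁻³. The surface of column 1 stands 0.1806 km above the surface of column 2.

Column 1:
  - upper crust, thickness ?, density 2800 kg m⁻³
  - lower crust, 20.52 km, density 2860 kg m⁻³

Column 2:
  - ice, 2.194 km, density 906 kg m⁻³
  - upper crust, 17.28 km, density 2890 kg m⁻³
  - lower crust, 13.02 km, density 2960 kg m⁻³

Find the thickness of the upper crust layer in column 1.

Take the compensation level at the base of the deeper column (depth z_c below the surface of column 1) and equate Σ ρ_i t_i down to z_c; mantle fills any gap and the z_c terms cancel.
Column 1: x×2800 + 20.52×2860 + (z_c − 20.52 − x)×3270
Column 2: 0.1806×0 + 2.194×906 + 17.28×2890 + 13.02×2960 + (z_c − 0.1806 − 32.494)×3270
The z_c×3270 term appears on both sides and cancels. Collect the known terms of each column as K = Σ(ρt)_known − 3270 × (depth of known layers): K_1 = 58687.2 − 3270×20.52 = −8413.2; K_2 = 90466.164 − 3270×(0.1806 + 32.494) = −16379.778.
Balance: K_1 − x×(3270 − 2800) = K_2, so x = (K_1 − K_2)/(3270 − 2800) = 7966.58/470 = 17 km.

17 km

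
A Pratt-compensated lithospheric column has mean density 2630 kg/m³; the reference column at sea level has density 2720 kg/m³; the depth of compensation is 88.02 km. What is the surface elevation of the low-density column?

ρ_ref D = ρ (D + h) → h = D (ρ_ref − ρ)/ρ.
h = 88.02 km × (2720 − 2630)/2630 = 3.01 km.

3.01 km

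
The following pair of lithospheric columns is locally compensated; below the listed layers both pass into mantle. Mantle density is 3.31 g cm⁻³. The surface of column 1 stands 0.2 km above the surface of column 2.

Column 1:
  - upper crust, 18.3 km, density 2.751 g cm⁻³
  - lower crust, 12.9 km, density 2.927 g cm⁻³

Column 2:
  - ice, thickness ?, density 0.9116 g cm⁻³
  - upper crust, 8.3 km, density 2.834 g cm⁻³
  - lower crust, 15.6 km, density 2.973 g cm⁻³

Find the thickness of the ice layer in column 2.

2.21 km

Take the compensation level at the base of the deeper column (depth z_c below the surface of column 1) and equate Σ ρ_i t_i down to z_c; mantle fills any gap and the z_c terms cancel.
Column 1: 18.3×2.751 + 12.9×2.927 + (z_c − 31.2)×3.31
Column 2: 0.2×0 + x×0.9116 + 8.3×2.834 + 15.6×2.973 + (z_c − 0.2 − 23.9 − x)×3.31
The z_c×3.31 term appears on both sides and cancels. Collect the known terms of each column as K = Σ(ρt)_known − 3.31 × (depth of known layers): K_1 = 88.1016 − 3.31×31.2 = −15.1704; K_2 = 69.901 − 3.31×(0.2 + 23.9) = −9.87.
Balance: K_1 = K_2 − x×(3.31 − 0.9116), so x = (K_2 − K_1)/(3.31 − 0.9116) = 5.3004/2.3984 = 2.21 km.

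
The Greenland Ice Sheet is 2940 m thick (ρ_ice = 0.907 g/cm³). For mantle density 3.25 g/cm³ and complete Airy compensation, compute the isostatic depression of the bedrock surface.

820 m

In Airy isostatic equilibrium: the ice load ρ_ice t is balanced by mantle displaced below, ρ_m s.
s = t ρ_ice / ρ_m = 2940 m × 0.907/3.25 = 820 m.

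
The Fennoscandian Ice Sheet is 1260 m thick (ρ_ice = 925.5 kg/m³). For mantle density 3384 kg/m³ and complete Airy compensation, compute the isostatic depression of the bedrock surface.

By Archimedes' principle applied to the lithosphere: the ice load ρ_ice t is balanced by mantle displaced below, ρ_m s.
s = t ρ_ice / ρ_m = 1260 m × 925.5/3384 = 345 m.

345 m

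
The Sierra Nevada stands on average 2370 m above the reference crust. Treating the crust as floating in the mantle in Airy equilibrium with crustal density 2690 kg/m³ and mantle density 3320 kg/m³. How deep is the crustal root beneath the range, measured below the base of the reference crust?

Balancing pressure at the compensation depth: the weight of the topography is balanced by the buoyancy of the root, ρ_c h = (ρ_m − ρ_c) r.
r = h · ρ_c / (ρ_m − ρ_c) = 2370 m × 2690 / (3320 − 2690) = 10100 m.

10100 m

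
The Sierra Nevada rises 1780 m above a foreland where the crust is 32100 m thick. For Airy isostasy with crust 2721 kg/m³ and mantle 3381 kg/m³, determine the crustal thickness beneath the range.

Root depth r = h ρ_c / (ρ_m − ρ_c) = 1780 m × 2721 / 660 = 7338 m.
Total thickness = T + h + r = 32100 m + 1780 m + 7338 m = 41200 m.

41200 m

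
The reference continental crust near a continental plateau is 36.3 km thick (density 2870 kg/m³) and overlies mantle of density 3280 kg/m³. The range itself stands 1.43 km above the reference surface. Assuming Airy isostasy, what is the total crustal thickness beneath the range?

47.7 km

Root depth r = h ρ_c / (ρ_m − ρ_c) = 1.43 km × 2870 / 410 = 10.01 km.
Total thickness = T + h + r = 36.3 km + 1.43 km + 10.01 km = 47.7 km.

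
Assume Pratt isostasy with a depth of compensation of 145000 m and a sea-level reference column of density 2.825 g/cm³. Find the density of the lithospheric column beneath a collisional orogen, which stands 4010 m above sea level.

2.75 g/cm³

Pratt balance: ρ_ref D = ρ (D + h).
ρ = ρ_ref D/(D + h) = 2.825 × 145000 m/(145000 m + 4010 m) = 2.75 g/cm³.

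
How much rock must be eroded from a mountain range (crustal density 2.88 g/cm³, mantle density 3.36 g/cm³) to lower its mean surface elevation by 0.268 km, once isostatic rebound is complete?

Net drop Δ = e − u = e − e ρ_c/ρ_m = e (ρ_m − ρ_c)/ρ_m.
e = Δ ρ_m/(ρ_m − ρ_c) = 0.268 km × 3.36/0.48 = 1.88 km.

1.88 km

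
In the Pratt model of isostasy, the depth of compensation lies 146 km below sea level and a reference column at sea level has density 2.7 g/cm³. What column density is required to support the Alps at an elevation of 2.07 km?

2.66 g/cm³

Pratt balance: ρ_ref D = ρ (D + h).
ρ = ρ_ref D/(D + h) = 2.7 × 146 km/(146 km + 2.07 km) = 2.66 g/cm³.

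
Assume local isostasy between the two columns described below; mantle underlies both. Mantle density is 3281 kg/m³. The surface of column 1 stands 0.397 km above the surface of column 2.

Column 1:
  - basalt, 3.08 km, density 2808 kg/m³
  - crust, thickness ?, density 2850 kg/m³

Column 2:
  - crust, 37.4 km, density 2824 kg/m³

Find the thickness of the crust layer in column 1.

Take the compensation level at the base of the deeper column (depth z_c below the surface of column 1) and equate Σ ρ_i t_i down to z_c; mantle fills any gap and the z_c terms cancel.
Column 1: 3.08×2808 + x×2850 + (z_c − 3.08 − x)×3281
Column 2: 0.397×0 + 37.4×2824 + (z_c − 0.397 − 37.4)×3281
The z_c×3281 term appears on both sides and cancels. Collect the known terms of each column as K = Σ(ρt)_known − 3281 × (depth of known layers): K_1 = 8648.64 − 3281×3.08 = −1456.84; K_2 = 105617.6 − 3281×(0.397 + 37.4) = −18394.357.
Balance: K_1 − x×(3281 − 2850) = K_2, so x = (K_1 − K_2)/(3281 − 2850) = 16937.5/431 = 39.3 km.

39.3 km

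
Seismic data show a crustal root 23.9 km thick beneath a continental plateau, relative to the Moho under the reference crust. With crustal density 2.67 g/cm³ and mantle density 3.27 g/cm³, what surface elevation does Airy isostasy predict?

5.37 km

Equating mass per unit area of the two columns: ρ_c h = (ρ_m − ρ_c) r.
h = r (ρ_m − ρ_c) / ρ_c = 23.9 km × (3.27 − 2.67) / 2.67 = 5.37 km.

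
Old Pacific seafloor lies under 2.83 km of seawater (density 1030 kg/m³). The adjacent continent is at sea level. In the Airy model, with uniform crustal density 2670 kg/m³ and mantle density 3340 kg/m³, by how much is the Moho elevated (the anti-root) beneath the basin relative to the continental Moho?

6.93 km

In Airy isostatic equilibrium: replacing crust with seawater at the top is compensated by replacing crust with mantle at the base: d (ρ_c − ρ_w) = a (ρ_m − ρ_c).
a = d (ρ_c − ρ_w)/(ρ_m − ρ_c) = 2.83 km × 1640/670 = 6.93 km.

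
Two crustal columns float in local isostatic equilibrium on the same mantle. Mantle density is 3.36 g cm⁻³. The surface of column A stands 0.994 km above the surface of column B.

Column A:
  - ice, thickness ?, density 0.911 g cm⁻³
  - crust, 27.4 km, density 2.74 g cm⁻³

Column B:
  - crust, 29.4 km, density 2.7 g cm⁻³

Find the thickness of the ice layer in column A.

2.35 km

Take the compensation level at the base of the deeper column (depth z_c below the surface of column A) and equate Σ ρ_i t_i down to z_c; mantle fills any gap and the z_c terms cancel.
Column A: x×0.911 + 27.4×2.74 + (z_c − 27.4 − x)×3.36
Column B: 0.994×0 + 29.4×2.7 + (z_c − 0.994 − 29.4)×3.36
The z_c×3.36 term appears on both sides and cancels. Collect the known terms of each column as K = Σ(ρt)_known − 3.36 × (depth of known layers): K_A = 75.076 − 3.36×27.4 = −16.988; K_B = 79.38 − 3.36×(0.994 + 29.4) = −22.74384.
Balance: K_A − x×(3.36 − 0.911) = K_B, so x = (K_A − K_B)/(3.36 − 0.911) = 5.75584/2.449 = 2.35 km.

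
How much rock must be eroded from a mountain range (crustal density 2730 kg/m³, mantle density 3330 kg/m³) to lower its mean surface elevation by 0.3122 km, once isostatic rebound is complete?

1.73 km

Net drop Δ = e − u = e − e ρ_c/ρ_m = e (ρ_m − ρ_c)/ρ_m.
e = Δ ρ_m/(ρ_m − ρ_c) = 0.3122 km × 3330/600 = 1.73 km.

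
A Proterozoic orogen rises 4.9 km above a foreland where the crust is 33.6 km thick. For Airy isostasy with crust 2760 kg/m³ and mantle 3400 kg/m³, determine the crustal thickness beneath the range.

59.6 km

Root depth r = h ρ_c / (ρ_m − ρ_c) = 4.9 km × 2760 / 640 = 21.13 km.
Total thickness = T + h + r = 33.6 km + 4.9 km + 21.13 km = 59.6 km.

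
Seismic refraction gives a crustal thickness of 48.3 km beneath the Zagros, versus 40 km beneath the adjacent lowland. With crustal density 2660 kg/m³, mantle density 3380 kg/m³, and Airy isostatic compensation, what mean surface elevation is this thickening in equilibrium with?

1.77 km

Excess crust Δ = 48.3 km − 40 km = 8.3 km, split between elevation h and root r with h + r = Δ.
Airy balance ρ_c h = (ρ_m − ρ_c) r gives r = h ρ_c/(ρ_m − ρ_c), so h (1 + ρ_c/(ρ_m − ρ_c)) = Δ, i.e. h = Δ (ρ_m − ρ_c)/ρ_m.
h = 8.3 km × 720/3380 = 1.77 km.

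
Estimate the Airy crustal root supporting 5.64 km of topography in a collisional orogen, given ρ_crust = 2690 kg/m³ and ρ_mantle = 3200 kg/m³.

Balancing pressure at the compensation depth: the weight of the topography is balanced by the buoyancy of the root, ρ_c h = (ρ_m − ρ_c) r.
r = h · ρ_c / (ρ_m − ρ_c) = 5.64 km × 2690 / (3200 − 2690) = 29.7 km.

29.7 km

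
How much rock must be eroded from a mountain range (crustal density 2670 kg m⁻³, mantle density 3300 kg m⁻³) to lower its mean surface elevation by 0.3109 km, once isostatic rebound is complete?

Net drop Δ = e − u = e − e ρ_c/ρ_m = e (ρ_m − ρ_c)/ρ_m.
e = Δ ρ_m/(ρ_m − ρ_c) = 0.3109 km × 3300/630 = 1.63 km.

1.63 km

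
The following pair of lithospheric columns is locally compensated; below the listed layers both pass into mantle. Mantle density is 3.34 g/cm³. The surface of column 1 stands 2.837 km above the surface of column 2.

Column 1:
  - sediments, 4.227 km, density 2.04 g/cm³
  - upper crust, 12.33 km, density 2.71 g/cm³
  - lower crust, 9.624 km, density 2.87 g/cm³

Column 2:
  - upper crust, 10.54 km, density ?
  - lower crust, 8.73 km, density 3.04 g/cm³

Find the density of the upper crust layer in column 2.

Take the compensation level at the base of the deeper column (depth z_c below the surface of column 1) and equate Σ ρ_i t_i down to z_c; mantle fills any gap and the z_c terms cancel.
Column 1: 4.227×2.04 + 12.33×2.71 + 9.624×2.87 + (z_c − 26.181)×3.34
Column 2: 2.837×0 + 10.54×ρ + 8.73×3.04 + (z_c − 2.837 − 19.27)×3.34
The z_c×3.34 term appears on both sides and cancels. Collect the known terms of each column as K = Σ(ρt)_known − 3.34 × (depth of known layers): K_1 = 69.65826 − 3.34×26.181 = −17.78628; K_2 = 26.5392 − 3.34×(2.837 + 19.27) = −47.29818.
Balance: K_1 = K_2 + 10.54×ρ, so ρ = (K_1 − K_2)/10.54 = 29.5119/10.54 = 2.8 g/cm³.

2.8 g/cm³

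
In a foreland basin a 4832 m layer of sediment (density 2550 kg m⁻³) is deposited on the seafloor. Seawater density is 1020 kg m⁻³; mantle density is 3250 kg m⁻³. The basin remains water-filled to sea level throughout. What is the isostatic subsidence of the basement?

Submarine loading: the sediment displaces seawater, and the subsidence is in turn flooded, so s (ρ_m − ρ_w) = t (ρ_sed − ρ_w).
s = 4832 m × (2550 − 1020) / (3250 − 1020) = 3320 m.

3320 m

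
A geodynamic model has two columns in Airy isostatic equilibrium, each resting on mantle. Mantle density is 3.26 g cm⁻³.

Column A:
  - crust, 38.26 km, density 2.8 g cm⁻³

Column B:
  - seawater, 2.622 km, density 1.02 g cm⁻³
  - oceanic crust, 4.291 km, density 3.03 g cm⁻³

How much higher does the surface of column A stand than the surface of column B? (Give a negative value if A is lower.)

For any compensation level in the mantle, the mantle terms cancel and isostasy reduces to e = (Σt_A − Σt_B) − (Σ(ρt)_A − Σ(ρt)_B) / ρ_m.
Σt_A = 38.26 km; Σt_B = 6.913 km; Σ(ρt)_A = 107.128; Σ(ρt)_B = 15.67617 (in km·g cm⁻³).
e = (38.26 − 6.913) − (107.128 − 15.67617) / 3.26 = 3.29 km.

3.29 km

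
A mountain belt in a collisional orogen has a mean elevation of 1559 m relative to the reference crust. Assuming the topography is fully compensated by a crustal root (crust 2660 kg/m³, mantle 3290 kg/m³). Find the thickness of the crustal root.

6580 m

Isostatic balance requires: the weight of the topography is balanced by the buoyancy of the root, ρ_c h = (ρ_m − ρ_c) r.
r = h · ρ_c / (ρ_m − ρ_c) = 1559 m × 2660 / (3290 − 2660) = 6580 m.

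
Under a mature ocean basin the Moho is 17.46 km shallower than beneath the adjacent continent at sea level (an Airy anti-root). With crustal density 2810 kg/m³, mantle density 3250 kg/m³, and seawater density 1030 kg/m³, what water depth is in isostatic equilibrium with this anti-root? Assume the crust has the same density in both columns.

Replacing a thickness d of crust by seawater at the top must be balanced by replacing crust with mantle at the base: d (ρ_c − ρ_w) = a (ρ_m − ρ_c).
d = a (ρ_m − ρ_c)/(ρ_c − ρ_w) = 17.46 km × 440/1780 = 4.32 km.

4.32 km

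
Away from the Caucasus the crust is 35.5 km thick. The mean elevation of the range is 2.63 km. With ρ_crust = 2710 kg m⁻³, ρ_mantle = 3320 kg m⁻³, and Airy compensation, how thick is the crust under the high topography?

49.8 km

Root depth r = h ρ_c / (ρ_m − ρ_c) = 2.63 km × 2710 / 610 = 11.68 km.
Total thickness = T + h + r = 35.5 km + 2.63 km + 11.68 km = 49.8 km.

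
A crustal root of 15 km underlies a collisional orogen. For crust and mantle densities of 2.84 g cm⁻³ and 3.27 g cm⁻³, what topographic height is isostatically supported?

2.27 km

By Archimedes' principle applied to the lithosphere: ρ_c h = (ρ_m − ρ_c) r.
h = r (ρ_m − ρ_c) / ρ_c = 15 km × (3.27 − 2.84) / 2.84 = 2.27 km.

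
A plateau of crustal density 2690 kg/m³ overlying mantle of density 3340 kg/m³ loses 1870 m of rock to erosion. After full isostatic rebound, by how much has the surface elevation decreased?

Rebound u = e ρ_c/ρ_m = 1870 m × 2690/3340 = 1506 m.
Net surface drop = e − u = 1870 m − 1506 m = e (ρ_m − ρ_c)/ρ_m = 364 m.

364 m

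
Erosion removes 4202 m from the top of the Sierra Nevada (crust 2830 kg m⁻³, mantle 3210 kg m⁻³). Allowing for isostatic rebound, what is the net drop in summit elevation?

497 m

Rebound u = e ρ_c/ρ_m = 4202 m × 2830/3210 = 3705 m.
Net surface drop = e − u = 4202 m − 3705 m = e (ρ_m − ρ_c)/ρ_m = 497 m.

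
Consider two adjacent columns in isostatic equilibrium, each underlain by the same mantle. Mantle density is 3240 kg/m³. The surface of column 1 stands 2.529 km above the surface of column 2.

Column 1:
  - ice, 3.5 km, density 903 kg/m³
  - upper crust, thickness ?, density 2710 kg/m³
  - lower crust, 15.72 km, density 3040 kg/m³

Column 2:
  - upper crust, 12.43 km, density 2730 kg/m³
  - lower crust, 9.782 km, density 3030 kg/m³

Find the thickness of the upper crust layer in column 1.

9.93 km

Take the compensation level at the base of the deeper column (depth z_c below the surface of column 1) and equate Σ ρ_i t_i down to z_c; mantle fills any gap and the z_c terms cancel.
Column 1: 3.5×903 + x×2710 + 15.72×3040 + (z_c − 19.22 − x)×3240
Column 2: 2.529×0 + 12.43×2730 + 9.782×3030 + (z_c − 2.529 − 22.212)×3240
The z_c×3240 term appears on both sides and cancels. Collect the known terms of each column as K = Σ(ρt)_known − 3240 × (depth of known layers): K_1 = 50949.3 − 3240×19.22 = −11323.5; K_2 = 63573.36 − 3240×(2.529 + 22.212) = −16587.48.
Balance: K_1 − x×(3240 − 2710) = K_2, so x = (K_1 − K_2)/(3240 − 2710) = 5263.98/530 = 9.93 km.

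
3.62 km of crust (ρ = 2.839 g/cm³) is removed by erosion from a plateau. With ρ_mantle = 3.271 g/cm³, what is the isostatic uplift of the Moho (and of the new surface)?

Unloading: uplift u = e ρ_c/ρ_m = 3.62 km × 2.839/3.271 = 3.14 km.

3.14 km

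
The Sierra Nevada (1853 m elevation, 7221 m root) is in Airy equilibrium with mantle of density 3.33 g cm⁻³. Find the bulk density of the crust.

ρ_c h = (ρ_m − ρ_c) r → ρ_c (h + r) = ρ_m r → ρ_c = ρ_m r / (h + r).
ρ_c = 3.33 × 7221 m / (1853 m + 7221 m) = 2.65 g cm⁻³.

2.65 g cm⁻³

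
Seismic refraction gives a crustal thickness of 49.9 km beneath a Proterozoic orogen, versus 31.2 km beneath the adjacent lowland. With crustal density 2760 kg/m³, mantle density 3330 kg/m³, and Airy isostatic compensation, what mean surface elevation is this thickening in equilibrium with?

Excess crust Δ = 49.9 km − 31.2 km = 18.7 km, split between elevation h and root r with h + r = Δ.
Airy balance ρ_c h = (ρ_m − ρ_c) r gives r = h ρ_c/(ρ_m − ρ_c), so h (1 + ρ_c/(ρ_m − ρ_c)) = Δ, i.e. h = Δ (ρ_m − ρ_c)/ρ_m.
h = 18.7 km × 570/3330 = 3.2 km.

3.2 km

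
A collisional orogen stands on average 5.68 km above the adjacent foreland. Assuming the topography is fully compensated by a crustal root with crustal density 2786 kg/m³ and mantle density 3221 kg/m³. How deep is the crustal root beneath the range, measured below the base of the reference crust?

36.4 km

In Airy isostatic equilibrium: the weight of the topography is balanced by the buoyancy of the root, ρ_c h = (ρ_m − ρ_c) r.
r = h · ρ_c / (ρ_m − ρ_c) = 5.68 km × 2786 / (3221 − 2786) = 36.4 km.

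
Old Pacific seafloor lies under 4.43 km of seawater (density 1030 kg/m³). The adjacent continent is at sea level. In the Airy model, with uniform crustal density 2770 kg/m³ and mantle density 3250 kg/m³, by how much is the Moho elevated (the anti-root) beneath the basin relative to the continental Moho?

By Archimedes' principle applied to the lithosphere: replacing crust with seawater at the top is compensated by replacing crust with mantle at the base: d (ρ_c − ρ_w) = a (ρ_m − ρ_c).
a = d (ρ_c − ρ_w)/(ρ_m − ρ_c) = 4.43 km × 1740/480 = 16.1 km.

16.1 km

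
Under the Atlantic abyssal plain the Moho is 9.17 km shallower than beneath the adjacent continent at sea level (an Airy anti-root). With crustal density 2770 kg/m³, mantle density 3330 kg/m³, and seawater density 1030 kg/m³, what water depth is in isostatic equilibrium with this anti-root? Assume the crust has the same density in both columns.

Replacing a thickness d of crust by seawater at the top must be balanced by replacing crust with mantle at the base: d (ρ_c − ρ_w) = a (ρ_m − ρ_c).
d = a (ρ_m − ρ_c)/(ρ_c − ρ_w) = 9.17 km × 560/1740 = 2.95 km.

2.95 km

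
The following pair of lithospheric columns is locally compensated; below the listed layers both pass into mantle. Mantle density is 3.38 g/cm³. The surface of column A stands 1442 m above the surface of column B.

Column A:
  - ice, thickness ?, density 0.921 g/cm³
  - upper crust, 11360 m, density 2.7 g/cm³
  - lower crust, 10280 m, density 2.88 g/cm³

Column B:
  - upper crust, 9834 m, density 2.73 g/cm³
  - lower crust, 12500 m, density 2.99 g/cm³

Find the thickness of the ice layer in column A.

Take the compensation level at the base of the deeper column (depth z_c below the surface of column A) and equate Σ ρ_i t_i down to z_c; mantle fills any gap and the z_c terms cancel.
Column A: x×0.921 + 11360×2.7 + 10280×2.88 + (z_c − 21640 − x)×3.38
Column B: 1442×0 + 9834×2.73 + 12500×2.99 + (z_c − 1442 − 22334)×3.38
The z_c×3.38 term appears on both sides and cancels. Collect the known terms of each column as K = Σ(ρt)_known − 3.38 × (depth of known layers): K_A = 60278.4 − 3.38×21640 = −12864.8; K_B = 64221.82 − 3.38×(1442 + 22334) = −16141.06.
Balance: K_A − x×(3.38 − 0.921) = K_B, so x = (K_A − K_B)/(3.38 − 0.921) = 3276.26/2.459 = 1330 m.

1330 m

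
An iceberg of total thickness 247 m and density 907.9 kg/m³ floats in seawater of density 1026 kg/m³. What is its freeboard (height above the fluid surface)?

28.4 m

Floating equilibrium: submerged depth d = t ρ_obj/ρ_fluid = 247 m × 907.9/1026 = 218.6 m.
Freeboard = t − d = 247 m − 218.6 m = 28.4 m.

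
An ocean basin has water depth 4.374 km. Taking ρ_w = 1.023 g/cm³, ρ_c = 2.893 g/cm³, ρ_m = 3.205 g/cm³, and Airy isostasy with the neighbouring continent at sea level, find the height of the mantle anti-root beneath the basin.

26.2 km

By Archimedes' principle applied to the lithosphere: replacing crust with seawater at the top is compensated by replacing crust with mantle at the base: d (ρ_c − ρ_w) = a (ρ_m − ρ_c).
a = d (ρ_c − ρ_w)/(ρ_m − ρ_c) = 4.374 km × 1.87/0.312 = 26.2 km.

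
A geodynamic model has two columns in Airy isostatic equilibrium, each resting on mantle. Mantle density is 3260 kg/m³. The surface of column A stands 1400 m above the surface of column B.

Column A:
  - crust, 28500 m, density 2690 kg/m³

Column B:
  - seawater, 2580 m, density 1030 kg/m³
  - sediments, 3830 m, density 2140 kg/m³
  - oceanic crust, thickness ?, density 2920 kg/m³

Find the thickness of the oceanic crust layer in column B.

4820 m

Take the compensation level at the base of the deeper column (depth z_c below the surface of column A) and equate Σ ρ_i t_i down to z_c; mantle fills any gap and the z_c terms cancel.
Column A: 28500×2690 + (z_c − 28500)×3260
Column B: 1400×0 + 2580×1030 + 3830×2140 + x×2920 + (z_c − 1400 − 6410 − x)×3260
The z_c×3260 term appears on both sides and cancels. Collect the known terms of each column as K = Σ(ρt)_known − 3260 × (depth of known layers): K_A = 76665000 − 3260×28500 = −16245000; K_B = 10853600 − 3260×(1400 + 6410) = −14607000.
Balance: K_A = K_B − x×(3260 − 2920), so x = (K_B − K_A)/(3260 − 2920) = 1638000/340 = 4820 m.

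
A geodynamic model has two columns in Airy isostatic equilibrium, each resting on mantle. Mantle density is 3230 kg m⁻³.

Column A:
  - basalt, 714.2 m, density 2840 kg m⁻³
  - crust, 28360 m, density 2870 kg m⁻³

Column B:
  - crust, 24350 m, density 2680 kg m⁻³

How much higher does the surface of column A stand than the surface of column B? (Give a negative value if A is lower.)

For any compensation level in the mantle, the mantle terms cancel and isostasy reduces to e = (Σt_A − Σt_B) − (Σ(ρt)_A − Σ(ρt)_B) / ρ_m.
Σt_A = 29074.2 m; Σt_B = 24350 m; Σ(ρt)_A = 83421528; Σ(ρt)_B = 65258000 (in m·kg m⁻³).
e = (29074.2 − 24350) − (83421528 − 65258000) / 3230 = −899 m.

−899 m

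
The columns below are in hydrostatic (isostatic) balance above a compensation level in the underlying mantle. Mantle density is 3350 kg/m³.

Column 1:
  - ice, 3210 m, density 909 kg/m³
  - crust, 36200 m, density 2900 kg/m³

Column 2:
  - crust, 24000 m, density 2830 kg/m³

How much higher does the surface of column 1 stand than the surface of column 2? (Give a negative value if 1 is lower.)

For any compensation level in the mantle, the mantle terms cancel and isostasy reduces to e = (Σt_1 − Σt_2) − (Σ(ρt)_1 − Σ(ρt)_2) / ρ_m.
Σt_1 = 39410 m; Σt_2 = 24000 m; Σ(ρt)_1 = 107897890; Σ(ρt)_2 = 67920000 (in m·kg/m³).
e = (39410 − 24000) − (107897890 − 67920000) / 3350 = 3480 m.

3480 m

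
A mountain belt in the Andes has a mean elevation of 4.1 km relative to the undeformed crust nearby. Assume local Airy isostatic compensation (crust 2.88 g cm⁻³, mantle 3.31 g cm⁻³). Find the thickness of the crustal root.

27.5 km

In Airy isostatic equilibrium: the weight of the topography is balanced by the buoyancy of the root, ρ_c h = (ρ_m − ρ_c) r.
r = h · ρ_c / (ρ_m − ρ_c) = 4.1 km × 2.88 / (3.31 − 2.88) = 27.5 km.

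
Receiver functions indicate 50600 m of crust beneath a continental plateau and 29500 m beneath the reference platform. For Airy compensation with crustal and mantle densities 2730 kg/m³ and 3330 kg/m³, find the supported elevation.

Excess crust Δ = 50600 m − 29500 m = 21100 m, split between elevation h and root r with h + r = Δ.
Airy balance ρ_c h = (ρ_m − ρ_c) r gives r = h ρ_c/(ρ_m − ρ_c), so h (1 + ρ_c/(ρ_m − ρ_c)) = Δ, i.e. h = Δ (ρ_m − ρ_c)/ρ_m.
h = 21100 m × 600/3330 = 3800 m.

3800 m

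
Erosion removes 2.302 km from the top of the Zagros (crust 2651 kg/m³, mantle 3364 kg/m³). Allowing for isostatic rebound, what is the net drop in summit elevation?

Rebound u = e ρ_c/ρ_m = 2.302 km × 2651/3364 = 1.814 km.
Net surface drop = e − u = 2.302 km − 1.814 km = e (ρ_m − ρ_c)/ρ_m = 0.488 km.

0.488 km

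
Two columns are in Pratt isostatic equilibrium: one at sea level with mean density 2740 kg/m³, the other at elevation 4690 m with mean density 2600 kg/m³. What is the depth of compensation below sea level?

87100 m

ρ_ref D = ρ (D + h) → D (ρ_ref − ρ) = ρ h.
D = ρ h/(ρ_ref − ρ) = 2600 × 4690 m/(2740 − 2600) = 87100 m.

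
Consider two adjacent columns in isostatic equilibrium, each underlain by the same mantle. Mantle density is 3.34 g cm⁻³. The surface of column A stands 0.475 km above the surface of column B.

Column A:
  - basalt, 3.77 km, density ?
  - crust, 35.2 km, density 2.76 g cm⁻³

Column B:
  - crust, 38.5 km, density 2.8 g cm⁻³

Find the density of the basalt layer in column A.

Take the compensation level at the base of the deeper column (depth z_c below the surface of column A) and equate Σ ρ_i t_i down to z_c; mantle fills any gap and the z_c terms cancel.
Column A: 3.77×ρ + 35.2×2.76 + (z_c − 38.97)×3.34
Column B: 0.475×0 + 38.5×2.8 + (z_c − 0.475 − 38.5)×3.34
The z_c×3.34 term appears on both sides and cancels. Collect the known terms of each column as K = Σ(ρt)_known − 3.34 × (depth of known layers): K_A = 97.152 − 3.34×38.97 = −33.0078; K_B = 107.8 − 3.34×(0.475 + 38.5) = −22.3765.
Balance: K_A + 3.77×ρ = K_B, so ρ = (K_B − K_A)/3.77 = 10.6313/3.77 = 2.82 g cm⁻³.

2.82 g cm⁻³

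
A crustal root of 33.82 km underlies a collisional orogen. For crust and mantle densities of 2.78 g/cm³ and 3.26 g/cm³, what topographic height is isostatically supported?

5.84 km

Isostatic balance requires: ρ_c h = (ρ_m − ρ_c) r.
h = r (ρ_m − ρ_c) / ρ_c = 33.82 km × (3.26 − 2.78) / 2.78 = 5.84 km.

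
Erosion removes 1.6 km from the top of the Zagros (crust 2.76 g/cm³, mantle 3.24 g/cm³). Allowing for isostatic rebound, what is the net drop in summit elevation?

Rebound u = e ρ_c/ρ_m = 1.6 km × 2.76/3.24 = 1.363 km.
Net surface drop = e − u = 1.6 km − 1.363 km = e (ρ_m − ρ_c)/ρ_m = 0.237 km.

0.237 km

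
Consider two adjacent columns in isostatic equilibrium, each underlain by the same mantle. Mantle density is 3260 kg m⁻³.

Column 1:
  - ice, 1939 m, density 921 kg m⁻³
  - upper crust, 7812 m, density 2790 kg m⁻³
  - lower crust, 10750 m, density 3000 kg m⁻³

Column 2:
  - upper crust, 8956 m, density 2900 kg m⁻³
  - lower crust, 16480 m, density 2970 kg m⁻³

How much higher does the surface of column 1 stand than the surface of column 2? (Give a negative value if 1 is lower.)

For any compensation level in the mantle, the mantle terms cancel and isostasy reduces to e = (Σt_1 − Σt_2) − (Σ(ρt)_1 − Σ(ρt)_2) / ρ_m.
Σt_1 = 20501 m; Σt_2 = 25436 m; Σ(ρt)_1 = 55831299; Σ(ρt)_2 = 74918000 (in m·kg m⁻³).
e = (20501 − 25436) − (55831299 − 74918000) / 3260 = 920 m.

920 m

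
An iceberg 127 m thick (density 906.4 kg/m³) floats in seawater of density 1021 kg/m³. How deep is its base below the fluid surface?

Draft d = t ρ_obj/ρ_fluid = 127 m × 906.4/1021 = 113 m.

113 m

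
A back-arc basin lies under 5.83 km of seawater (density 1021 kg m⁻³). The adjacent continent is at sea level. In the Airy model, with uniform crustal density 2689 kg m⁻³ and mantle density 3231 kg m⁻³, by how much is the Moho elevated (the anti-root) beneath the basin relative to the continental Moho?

By Archimedes' principle applied to the lithosphere: replacing crust with seawater at the top is compensated by replacing crust with mantle at the base: d (ρ_c − ρ_w) = a (ρ_m − ρ_c).
a = d (ρ_c − ρ_w)/(ρ_m − ρ_c) = 5.83 km × 1668/542 = 17.9 km.

17.9 km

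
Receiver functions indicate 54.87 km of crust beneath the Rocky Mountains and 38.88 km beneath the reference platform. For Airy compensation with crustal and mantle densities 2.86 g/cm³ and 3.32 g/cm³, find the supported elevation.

2.22 km

Excess crust Δ = 54.87 km − 38.88 km = 15.99 km, split between elevation h and root r with h + r = Δ.
Airy balance ρ_c h = (ρ_m − ρ_c) r gives r = h ρ_c/(ρ_m − ρ_c), so h (1 + ρ_c/(ρ_m − ρ_c)) = Δ, i.e. h = Δ (ρ_m − ρ_c)/ρ_m.
h = 15.99 km × 0.46/3.32 = 2.22 km.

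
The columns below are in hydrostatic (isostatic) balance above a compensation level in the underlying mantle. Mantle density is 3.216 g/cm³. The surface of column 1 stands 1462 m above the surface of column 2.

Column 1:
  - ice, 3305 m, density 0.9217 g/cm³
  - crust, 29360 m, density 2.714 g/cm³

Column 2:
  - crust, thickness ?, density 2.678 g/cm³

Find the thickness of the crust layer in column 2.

Take the compensation level at the base of the deeper column (depth z_c below the surface of column 1) and equate Σ ρ_i t_i down to z_c; mantle fills any gap and the z_c terms cancel.
Column 1: 3305×0.9217 + 29360×2.714 + (z_c − 32665)×3.216
Column 2: 1462×0 + x×2.678 + (z_c − 1462 − 0 − x)×3.216
The z_c×3.216 term appears on both sides and cancels. Collect the known terms of each column as K = Σ(ρt)_known − 3.216 × (depth of known layers): K_1 = 82729.2585 − 3.216×32665 = −22321.3815; K_2 = 0 − 3.216×(1462 + 0) = −4701.792.
Balance: K_1 = K_2 − x×(3.216 − 2.678), so x = (K_2 − K_1)/(3.216 − 2.678) = 17619.6/0.538 = 32800 m.

32800 m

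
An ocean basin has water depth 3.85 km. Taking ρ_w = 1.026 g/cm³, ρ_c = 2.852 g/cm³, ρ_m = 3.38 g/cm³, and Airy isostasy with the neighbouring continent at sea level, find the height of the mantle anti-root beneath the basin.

13.3 km

By Archimedes' principle applied to the lithosphere: replacing crust with seawater at the top is compensated by replacing crust with mantle at the base: d (ρ_c − ρ_w) = a (ρ_m − ρ_c).
a = d (ρ_c − ρ_w)/(ρ_m − ρ_c) = 3.85 km × 1.826/0.528 = 13.3 km.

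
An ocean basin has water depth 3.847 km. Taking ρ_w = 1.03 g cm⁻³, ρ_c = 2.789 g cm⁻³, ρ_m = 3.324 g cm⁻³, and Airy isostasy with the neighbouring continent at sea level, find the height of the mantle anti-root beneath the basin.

12.6 km

For local isostatic compensation: replacing crust with seawater at the top is compensated by replacing crust with mantle at the base: d (ρ_c − ρ_w) = a (ρ_m − ρ_c).
a = d (ρ_c − ρ_w)/(ρ_m − ρ_c) = 3.847 km × 1.759/0.535 = 12.6 km.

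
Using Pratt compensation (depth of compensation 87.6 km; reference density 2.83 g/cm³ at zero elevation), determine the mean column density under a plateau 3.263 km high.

Pratt balance: ρ_ref D = ρ (D + h).
ρ = ρ_ref D/(D + h) = 2.83 × 87.6 km/(87.6 km + 3.263 km) = 2.73 g/cm³.

2.73 g/cm³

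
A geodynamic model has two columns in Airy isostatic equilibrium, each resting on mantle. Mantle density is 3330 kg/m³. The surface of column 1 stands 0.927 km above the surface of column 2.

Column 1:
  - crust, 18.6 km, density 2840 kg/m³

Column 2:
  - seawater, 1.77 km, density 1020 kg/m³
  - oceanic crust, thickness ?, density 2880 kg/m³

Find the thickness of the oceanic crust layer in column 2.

Take the compensation level at the base of the deeper column (depth z_c below the surface of column 1) and equate Σ ρ_i t_i down to z_c; mantle fills any gap and the z_c terms cancel.
Column 1: 18.6×2840 + (z_c − 18.6)×3330
Column 2: 0.927×0 + 1.77×1020 + x×2880 + (z_c − 0.927 − 1.77 − x)×3330
The z_c×3330 term appears on both sides and cancels. Collect the known terms of each column as K = Σ(ρt)_known − 3330 × (depth of known layers): K_1 = 52824 − 3330×18.6 = −9114; K_2 = 1805.4 − 3330×(0.927 + 1.77) = −7175.61.
Balance: K_1 = K_2 − x×(3330 − 2880), so x = (K_2 − K_1)/(3330 − 2880) = 1938.39/450 = 4.31 km.

4.31 km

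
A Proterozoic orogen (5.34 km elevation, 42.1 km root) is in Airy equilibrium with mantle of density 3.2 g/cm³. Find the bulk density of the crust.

ρ_c h = (ρ_m − ρ_c) r → ρ_c (h + r) = ρ_m r → ρ_c = ρ_m r / (h + r).
ρ_c = 3.2 × 42.1 km / (5.34 km + 42.1 km) = 2.84 g/cm³.

2.84 g/cm³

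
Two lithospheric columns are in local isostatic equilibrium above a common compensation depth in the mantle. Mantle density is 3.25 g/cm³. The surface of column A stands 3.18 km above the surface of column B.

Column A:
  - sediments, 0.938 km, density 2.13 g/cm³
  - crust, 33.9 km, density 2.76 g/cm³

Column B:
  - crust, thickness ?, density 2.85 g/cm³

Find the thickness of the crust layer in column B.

Take the compensation level at the base of the deeper column (depth z_c below the surface of column A) and equate Σ ρ_i t_i down to z_c; mantle fills any gap and the z_c terms cancel.
Column A: 0.938×2.13 + 33.9×2.76 + (z_c − 34.838)×3.25
Column B: 3.18×0 + x×2.85 + (z_c − 3.18 − 0 − x)×3.25
The z_c×3.25 term appears on both sides and cancels. Collect the known terms of each column as K = Σ(ρt)_known − 3.25 × (depth of known layers): K_A = 95.56194 − 3.25×34.838 = −17.66156; K_B = 0 − 3.25×(3.18 + 0) = −10.335.
Balance: K_A = K_B − x×(3.25 − 2.85), so x = (K_B − K_A)/(3.25 − 2.85) = 7.32656/0.4 = 18.3 km.

18.3 km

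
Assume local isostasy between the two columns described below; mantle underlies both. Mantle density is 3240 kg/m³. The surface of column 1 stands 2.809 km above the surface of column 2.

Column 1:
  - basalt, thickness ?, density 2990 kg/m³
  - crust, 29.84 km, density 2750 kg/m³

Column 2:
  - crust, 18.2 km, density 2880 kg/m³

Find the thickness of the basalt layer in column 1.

4.13 km

Take the compensation level at the base of the deeper column (depth z_c below the surface of column 1) and equate Σ ρ_i t_i down to z_c; mantle fills any gap and the z_c terms cancel.
Column 1: x×2990 + 29.84×2750 + (z_c − 29.84 − x)×3240
Column 2: 2.809×0 + 18.2×2880 + (z_c − 2.809 − 18.2)×3240
The z_c×3240 term appears on both sides and cancels. Collect the known terms of each column as K = Σ(ρt)_known − 3240 × (depth of known layers): K_1 = 82060 − 3240×29.84 = −14621.6; K_2 = 52416 − 3240×(2.809 + 18.2) = −15653.16.
Balance: K_1 − x×(3240 − 2990) = K_2, so x = (K_1 − K_2)/(3240 − 2990) = 1031.56/250 = 4.13 km.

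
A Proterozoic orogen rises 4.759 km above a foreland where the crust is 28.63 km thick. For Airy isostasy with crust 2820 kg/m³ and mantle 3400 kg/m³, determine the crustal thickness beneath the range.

56.5 km

Root depth r = h ρ_c / (ρ_m − ρ_c) = 4.759 km × 2820 / 580 = 23.14 km.
Total thickness = T + h + r = 28.63 km + 4.759 km + 23.14 km = 56.5 km.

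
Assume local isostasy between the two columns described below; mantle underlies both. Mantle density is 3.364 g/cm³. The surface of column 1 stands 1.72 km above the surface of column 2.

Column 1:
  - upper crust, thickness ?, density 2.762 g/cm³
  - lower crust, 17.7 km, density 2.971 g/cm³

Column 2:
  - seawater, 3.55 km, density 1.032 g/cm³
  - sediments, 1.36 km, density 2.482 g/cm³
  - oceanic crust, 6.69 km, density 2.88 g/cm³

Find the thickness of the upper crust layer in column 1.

Take the compensation level at the base of the deeper column (depth z_c below the surface of column 1) and equate Σ ρ_i t_i down to z_c; mantle fills any gap and the z_c terms cancel.
Column 1: x×2.762 + 17.7×2.971 + (z_c − 17.7 − x)×3.364
Column 2: 1.72×0 + 3.55×1.032 + 1.36×2.482 + 6.69×2.88 + (z_c − 1.72 − 11.6)×3.364
The z_c×3.364 term appears on both sides and cancels. Collect the known terms of each column as K = Σ(ρt)_known − 3.364 × (depth of known layers): K_1 = 52.5867 − 3.364×17.7 = −6.9561; K_2 = 26.30632 − 3.364×(1.72 + 11.6) = −18.50216.
Balance: K_1 − x×(3.364 − 2.762) = K_2, so x = (K_1 − K_2)/(3.364 − 2.762) = 11.5461/0.602 = 19.2 km.

19.2 km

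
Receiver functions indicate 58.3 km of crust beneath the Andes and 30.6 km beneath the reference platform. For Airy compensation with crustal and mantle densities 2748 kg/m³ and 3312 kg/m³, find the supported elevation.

4.72 km

Excess crust Δ = 58.3 km − 30.6 km = 27.7 km, split between elevation h and root r with h + r = Δ.
Airy balance ρ_c h = (ρ_m − ρ_c) r gives r = h ρ_c/(ρ_m − ρ_c), so h (1 + ρ_c/(ρ_m − ρ_c)) = Δ, i.e. h = Δ (ρ_m − ρ_c)/ρ_m.
h = 27.7 km × 564/3312 = 4.72 km.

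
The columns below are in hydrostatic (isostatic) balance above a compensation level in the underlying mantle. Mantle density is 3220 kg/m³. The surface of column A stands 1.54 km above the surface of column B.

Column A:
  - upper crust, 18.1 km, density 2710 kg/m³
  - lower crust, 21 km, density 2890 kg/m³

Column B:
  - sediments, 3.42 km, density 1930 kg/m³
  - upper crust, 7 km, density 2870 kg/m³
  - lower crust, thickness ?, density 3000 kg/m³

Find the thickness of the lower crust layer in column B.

Take the compensation level at the base of the deeper column (depth z_c below the surface of column A) and equate Σ ρ_i t_i down to z_c; mantle fills any gap and the z_c terms cancel.
Column A: 18.1×2710 + 21×2890 + (z_c − 39.1)×3220
Column B: 1.54×0 + 3.42×1930 + 7×2870 + x×3000 + (z_c − 1.54 − 10.42 − x)×3220
The z_c×3220 term appears on both sides and cancels. Collect the known terms of each column as K = Σ(ρt)_known − 3220 × (depth of known layers): K_A = 109741 − 3220×39.1 = −16161; K_B = 26690.6 − 3220×(1.54 + 10.42) = −11820.6.
Balance: K_A = K_B − x×(3220 − 3000), so x = (K_B − K_A)/(3220 − 3000) = 4340.4/220 = 19.7 km.

19.7 km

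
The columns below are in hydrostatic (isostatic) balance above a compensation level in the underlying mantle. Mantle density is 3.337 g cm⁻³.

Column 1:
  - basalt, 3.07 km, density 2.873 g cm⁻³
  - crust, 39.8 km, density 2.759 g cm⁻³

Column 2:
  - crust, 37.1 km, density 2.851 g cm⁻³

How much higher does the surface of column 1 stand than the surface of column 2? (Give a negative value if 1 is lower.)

For any compensation level in the mantle, the mantle terms cancel and isostasy reduces to e = (Σt_1 − Σt_2) − (Σ(ρt)_1 − Σ(ρt)_2) / ρ_m.
Σt_1 = 42.87 km; Σt_2 = 37.1 km; Σ(ρt)_1 = 118.62831; Σ(ρt)_2 = 105.7721 (in km·g cm⁻³).
e = (42.87 − 37.1) − (118.62831 − 105.7721) / 3.337 = 1.92 km.

1.92 km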